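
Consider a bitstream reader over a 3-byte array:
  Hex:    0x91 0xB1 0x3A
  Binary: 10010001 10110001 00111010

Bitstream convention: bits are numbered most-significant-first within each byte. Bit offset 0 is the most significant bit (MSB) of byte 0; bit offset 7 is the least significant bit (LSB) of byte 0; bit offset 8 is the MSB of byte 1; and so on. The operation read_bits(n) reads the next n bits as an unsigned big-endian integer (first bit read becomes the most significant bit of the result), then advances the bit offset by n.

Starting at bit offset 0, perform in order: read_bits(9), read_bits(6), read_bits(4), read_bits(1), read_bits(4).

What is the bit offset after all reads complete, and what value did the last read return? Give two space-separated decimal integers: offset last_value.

Read 1: bits[0:9] width=9 -> value=291 (bin 100100011); offset now 9 = byte 1 bit 1; 15 bits remain
Read 2: bits[9:15] width=6 -> value=24 (bin 011000); offset now 15 = byte 1 bit 7; 9 bits remain
Read 3: bits[15:19] width=4 -> value=9 (bin 1001); offset now 19 = byte 2 bit 3; 5 bits remain
Read 4: bits[19:20] width=1 -> value=1 (bin 1); offset now 20 = byte 2 bit 4; 4 bits remain
Read 5: bits[20:24] width=4 -> value=10 (bin 1010); offset now 24 = byte 3 bit 0; 0 bits remain

Answer: 24 10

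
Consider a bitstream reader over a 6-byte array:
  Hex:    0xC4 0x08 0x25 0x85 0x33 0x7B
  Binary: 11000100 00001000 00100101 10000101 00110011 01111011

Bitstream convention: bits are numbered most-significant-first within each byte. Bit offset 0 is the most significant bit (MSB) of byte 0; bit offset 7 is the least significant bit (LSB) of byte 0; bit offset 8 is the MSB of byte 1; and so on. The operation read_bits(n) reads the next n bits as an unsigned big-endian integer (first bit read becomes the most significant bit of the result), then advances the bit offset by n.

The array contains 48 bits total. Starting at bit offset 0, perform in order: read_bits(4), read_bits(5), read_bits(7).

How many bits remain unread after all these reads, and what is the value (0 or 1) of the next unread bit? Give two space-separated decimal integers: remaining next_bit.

Read 1: bits[0:4] width=4 -> value=12 (bin 1100); offset now 4 = byte 0 bit 4; 44 bits remain
Read 2: bits[4:9] width=5 -> value=8 (bin 01000); offset now 9 = byte 1 bit 1; 39 bits remain
Read 3: bits[9:16] width=7 -> value=8 (bin 0001000); offset now 16 = byte 2 bit 0; 32 bits remain

Answer: 32 0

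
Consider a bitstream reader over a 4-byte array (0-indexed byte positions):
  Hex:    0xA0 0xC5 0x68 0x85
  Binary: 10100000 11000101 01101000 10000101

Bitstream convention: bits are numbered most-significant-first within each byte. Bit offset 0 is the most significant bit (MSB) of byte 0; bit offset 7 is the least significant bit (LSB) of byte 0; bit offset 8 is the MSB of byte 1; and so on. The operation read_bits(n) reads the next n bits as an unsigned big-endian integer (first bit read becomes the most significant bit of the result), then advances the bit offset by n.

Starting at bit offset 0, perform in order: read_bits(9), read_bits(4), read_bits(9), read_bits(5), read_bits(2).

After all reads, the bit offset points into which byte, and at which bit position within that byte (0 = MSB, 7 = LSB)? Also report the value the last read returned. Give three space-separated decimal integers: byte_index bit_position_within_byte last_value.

Answer: 3 5 0

Derivation:
Read 1: bits[0:9] width=9 -> value=321 (bin 101000001); offset now 9 = byte 1 bit 1; 23 bits remain
Read 2: bits[9:13] width=4 -> value=8 (bin 1000); offset now 13 = byte 1 bit 5; 19 bits remain
Read 3: bits[13:22] width=9 -> value=346 (bin 101011010); offset now 22 = byte 2 bit 6; 10 bits remain
Read 4: bits[22:27] width=5 -> value=4 (bin 00100); offset now 27 = byte 3 bit 3; 5 bits remain
Read 5: bits[27:29] width=2 -> value=0 (bin 00); offset now 29 = byte 3 bit 5; 3 bits remain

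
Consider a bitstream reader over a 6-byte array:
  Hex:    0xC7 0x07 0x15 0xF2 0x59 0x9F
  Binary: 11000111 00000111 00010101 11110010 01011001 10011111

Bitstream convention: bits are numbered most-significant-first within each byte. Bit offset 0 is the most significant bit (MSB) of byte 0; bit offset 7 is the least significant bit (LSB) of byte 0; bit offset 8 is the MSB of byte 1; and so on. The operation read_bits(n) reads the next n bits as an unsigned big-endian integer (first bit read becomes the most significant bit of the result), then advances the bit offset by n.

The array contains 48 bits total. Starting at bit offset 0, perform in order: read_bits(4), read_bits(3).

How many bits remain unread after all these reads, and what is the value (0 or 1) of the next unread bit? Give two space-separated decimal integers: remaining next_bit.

Read 1: bits[0:4] width=4 -> value=12 (bin 1100); offset now 4 = byte 0 bit 4; 44 bits remain
Read 2: bits[4:7] width=3 -> value=3 (bin 011); offset now 7 = byte 0 bit 7; 41 bits remain

Answer: 41 1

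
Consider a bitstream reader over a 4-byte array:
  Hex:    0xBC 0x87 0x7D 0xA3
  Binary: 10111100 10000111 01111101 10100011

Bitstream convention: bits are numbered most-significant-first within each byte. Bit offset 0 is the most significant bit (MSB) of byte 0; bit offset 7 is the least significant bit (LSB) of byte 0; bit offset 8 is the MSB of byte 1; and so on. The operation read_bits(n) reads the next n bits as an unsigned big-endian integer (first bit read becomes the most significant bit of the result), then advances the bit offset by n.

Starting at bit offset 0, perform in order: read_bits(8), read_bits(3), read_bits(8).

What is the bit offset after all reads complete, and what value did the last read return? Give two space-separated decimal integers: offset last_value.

Read 1: bits[0:8] width=8 -> value=188 (bin 10111100); offset now 8 = byte 1 bit 0; 24 bits remain
Read 2: bits[8:11] width=3 -> value=4 (bin 100); offset now 11 = byte 1 bit 3; 21 bits remain
Read 3: bits[11:19] width=8 -> value=59 (bin 00111011); offset now 19 = byte 2 bit 3; 13 bits remain

Answer: 19 59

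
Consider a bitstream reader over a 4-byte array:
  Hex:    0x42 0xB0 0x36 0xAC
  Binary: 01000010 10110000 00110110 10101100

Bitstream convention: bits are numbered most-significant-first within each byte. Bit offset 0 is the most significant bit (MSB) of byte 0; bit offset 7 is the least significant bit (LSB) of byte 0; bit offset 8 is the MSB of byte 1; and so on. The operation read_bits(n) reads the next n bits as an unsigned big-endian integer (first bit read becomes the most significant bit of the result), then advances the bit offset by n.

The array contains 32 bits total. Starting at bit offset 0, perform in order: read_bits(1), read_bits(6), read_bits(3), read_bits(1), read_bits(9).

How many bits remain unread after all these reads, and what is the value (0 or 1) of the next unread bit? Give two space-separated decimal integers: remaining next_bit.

Read 1: bits[0:1] width=1 -> value=0 (bin 0); offset now 1 = byte 0 bit 1; 31 bits remain
Read 2: bits[1:7] width=6 -> value=33 (bin 100001); offset now 7 = byte 0 bit 7; 25 bits remain
Read 3: bits[7:10] width=3 -> value=2 (bin 010); offset now 10 = byte 1 bit 2; 22 bits remain
Read 4: bits[10:11] width=1 -> value=1 (bin 1); offset now 11 = byte 1 bit 3; 21 bits remain
Read 5: bits[11:20] width=9 -> value=259 (bin 100000011); offset now 20 = byte 2 bit 4; 12 bits remain

Answer: 12 0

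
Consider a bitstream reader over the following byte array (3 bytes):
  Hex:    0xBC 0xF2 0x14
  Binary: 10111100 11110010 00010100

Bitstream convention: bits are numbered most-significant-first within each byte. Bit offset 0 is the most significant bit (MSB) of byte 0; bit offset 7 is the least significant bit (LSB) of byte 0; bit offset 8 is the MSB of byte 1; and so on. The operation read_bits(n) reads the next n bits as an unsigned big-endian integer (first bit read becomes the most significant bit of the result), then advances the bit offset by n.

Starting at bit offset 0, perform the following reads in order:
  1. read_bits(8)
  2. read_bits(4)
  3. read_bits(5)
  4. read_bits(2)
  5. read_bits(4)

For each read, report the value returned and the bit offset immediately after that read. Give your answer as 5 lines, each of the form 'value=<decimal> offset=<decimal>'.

Answer: value=188 offset=8
value=15 offset=12
value=4 offset=17
value=0 offset=19
value=10 offset=23

Derivation:
Read 1: bits[0:8] width=8 -> value=188 (bin 10111100); offset now 8 = byte 1 bit 0; 16 bits remain
Read 2: bits[8:12] width=4 -> value=15 (bin 1111); offset now 12 = byte 1 bit 4; 12 bits remain
Read 3: bits[12:17] width=5 -> value=4 (bin 00100); offset now 17 = byte 2 bit 1; 7 bits remain
Read 4: bits[17:19] width=2 -> value=0 (bin 00); offset now 19 = byte 2 bit 3; 5 bits remain
Read 5: bits[19:23] width=4 -> value=10 (bin 1010); offset now 23 = byte 2 bit 7; 1 bits remain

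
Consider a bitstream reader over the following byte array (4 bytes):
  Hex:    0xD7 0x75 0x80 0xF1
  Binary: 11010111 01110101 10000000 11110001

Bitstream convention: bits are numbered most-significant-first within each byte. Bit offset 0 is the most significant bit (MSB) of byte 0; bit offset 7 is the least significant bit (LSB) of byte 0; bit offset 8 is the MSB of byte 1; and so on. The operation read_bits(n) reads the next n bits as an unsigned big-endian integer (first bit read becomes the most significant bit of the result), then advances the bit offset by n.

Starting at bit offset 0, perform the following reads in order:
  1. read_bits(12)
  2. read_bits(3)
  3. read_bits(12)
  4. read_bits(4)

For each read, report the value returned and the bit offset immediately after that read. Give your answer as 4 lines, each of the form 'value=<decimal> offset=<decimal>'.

Answer: value=3447 offset=12
value=2 offset=15
value=3079 offset=27
value=8 offset=31

Derivation:
Read 1: bits[0:12] width=12 -> value=3447 (bin 110101110111); offset now 12 = byte 1 bit 4; 20 bits remain
Read 2: bits[12:15] width=3 -> value=2 (bin 010); offset now 15 = byte 1 bit 7; 17 bits remain
Read 3: bits[15:27] width=12 -> value=3079 (bin 110000000111); offset now 27 = byte 3 bit 3; 5 bits remain
Read 4: bits[27:31] width=4 -> value=8 (bin 1000); offset now 31 = byte 3 bit 7; 1 bits remain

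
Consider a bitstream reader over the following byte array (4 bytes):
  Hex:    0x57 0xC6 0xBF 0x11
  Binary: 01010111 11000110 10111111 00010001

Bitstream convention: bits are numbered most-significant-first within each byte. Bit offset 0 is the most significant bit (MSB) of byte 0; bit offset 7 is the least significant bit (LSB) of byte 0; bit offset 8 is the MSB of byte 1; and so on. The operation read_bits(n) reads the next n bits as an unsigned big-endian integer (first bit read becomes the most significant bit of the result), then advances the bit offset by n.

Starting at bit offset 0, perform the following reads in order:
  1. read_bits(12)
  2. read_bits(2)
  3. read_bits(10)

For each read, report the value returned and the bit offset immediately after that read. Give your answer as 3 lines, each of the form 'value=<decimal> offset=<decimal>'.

Answer: value=1404 offset=12
value=1 offset=14
value=703 offset=24

Derivation:
Read 1: bits[0:12] width=12 -> value=1404 (bin 010101111100); offset now 12 = byte 1 bit 4; 20 bits remain
Read 2: bits[12:14] width=2 -> value=1 (bin 01); offset now 14 = byte 1 bit 6; 18 bits remain
Read 3: bits[14:24] width=10 -> value=703 (bin 1010111111); offset now 24 = byte 3 bit 0; 8 bits remain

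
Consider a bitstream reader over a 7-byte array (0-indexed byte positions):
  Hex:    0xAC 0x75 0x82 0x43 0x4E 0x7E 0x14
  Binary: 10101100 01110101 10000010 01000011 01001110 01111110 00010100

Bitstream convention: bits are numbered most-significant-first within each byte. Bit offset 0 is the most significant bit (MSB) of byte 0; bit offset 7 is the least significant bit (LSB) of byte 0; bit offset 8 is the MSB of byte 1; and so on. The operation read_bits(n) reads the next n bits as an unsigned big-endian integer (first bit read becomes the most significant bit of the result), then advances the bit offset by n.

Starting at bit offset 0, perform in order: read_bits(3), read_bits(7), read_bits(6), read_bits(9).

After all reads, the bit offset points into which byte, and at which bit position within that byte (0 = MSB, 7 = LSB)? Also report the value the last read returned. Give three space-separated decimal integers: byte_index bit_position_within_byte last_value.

Read 1: bits[0:3] width=3 -> value=5 (bin 101); offset now 3 = byte 0 bit 3; 53 bits remain
Read 2: bits[3:10] width=7 -> value=49 (bin 0110001); offset now 10 = byte 1 bit 2; 46 bits remain
Read 3: bits[10:16] width=6 -> value=53 (bin 110101); offset now 16 = byte 2 bit 0; 40 bits remain
Read 4: bits[16:25] width=9 -> value=260 (bin 100000100); offset now 25 = byte 3 bit 1; 31 bits remain

Answer: 3 1 260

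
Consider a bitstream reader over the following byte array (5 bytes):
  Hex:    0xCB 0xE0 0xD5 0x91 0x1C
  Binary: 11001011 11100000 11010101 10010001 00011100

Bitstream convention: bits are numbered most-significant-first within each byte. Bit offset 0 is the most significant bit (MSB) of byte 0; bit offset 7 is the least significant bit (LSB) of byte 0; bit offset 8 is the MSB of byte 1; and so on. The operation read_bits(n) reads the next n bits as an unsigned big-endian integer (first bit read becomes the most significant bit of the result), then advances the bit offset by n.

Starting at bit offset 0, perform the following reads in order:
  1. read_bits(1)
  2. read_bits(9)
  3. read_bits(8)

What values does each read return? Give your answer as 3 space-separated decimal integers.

Answer: 1 303 131

Derivation:
Read 1: bits[0:1] width=1 -> value=1 (bin 1); offset now 1 = byte 0 bit 1; 39 bits remain
Read 2: bits[1:10] width=9 -> value=303 (bin 100101111); offset now 10 = byte 1 bit 2; 30 bits remain
Read 3: bits[10:18] width=8 -> value=131 (bin 10000011); offset now 18 = byte 2 bit 2; 22 bits remain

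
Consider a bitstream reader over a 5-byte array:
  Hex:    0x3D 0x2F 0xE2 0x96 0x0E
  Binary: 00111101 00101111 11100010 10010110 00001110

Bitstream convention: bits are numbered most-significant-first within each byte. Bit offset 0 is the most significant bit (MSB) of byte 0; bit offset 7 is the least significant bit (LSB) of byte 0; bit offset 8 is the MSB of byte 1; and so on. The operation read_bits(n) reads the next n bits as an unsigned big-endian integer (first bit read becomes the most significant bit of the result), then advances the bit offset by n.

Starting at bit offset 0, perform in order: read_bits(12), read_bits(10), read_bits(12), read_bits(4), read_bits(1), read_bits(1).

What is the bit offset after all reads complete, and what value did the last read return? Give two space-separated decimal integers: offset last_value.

Read 1: bits[0:12] width=12 -> value=978 (bin 001111010010); offset now 12 = byte 1 bit 4; 28 bits remain
Read 2: bits[12:22] width=10 -> value=1016 (bin 1111111000); offset now 22 = byte 2 bit 6; 18 bits remain
Read 3: bits[22:34] width=12 -> value=2648 (bin 101001011000); offset now 34 = byte 4 bit 2; 6 bits remain
Read 4: bits[34:38] width=4 -> value=3 (bin 0011); offset now 38 = byte 4 bit 6; 2 bits remain
Read 5: bits[38:39] width=1 -> value=1 (bin 1); offset now 39 = byte 4 bit 7; 1 bits remain
Read 6: bits[39:40] width=1 -> value=0 (bin 0); offset now 40 = byte 5 bit 0; 0 bits remain

Answer: 40 0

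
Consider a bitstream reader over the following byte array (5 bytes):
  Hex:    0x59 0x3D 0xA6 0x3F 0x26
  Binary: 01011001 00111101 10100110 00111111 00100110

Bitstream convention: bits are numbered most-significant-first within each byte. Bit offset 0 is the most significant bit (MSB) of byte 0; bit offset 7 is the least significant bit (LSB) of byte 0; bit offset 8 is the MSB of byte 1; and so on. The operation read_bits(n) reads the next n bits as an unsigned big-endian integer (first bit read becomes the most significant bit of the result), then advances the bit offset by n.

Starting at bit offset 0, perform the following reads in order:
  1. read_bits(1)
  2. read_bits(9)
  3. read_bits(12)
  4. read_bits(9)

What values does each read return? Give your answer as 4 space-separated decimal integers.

Answer: 0 356 3945 287

Derivation:
Read 1: bits[0:1] width=1 -> value=0 (bin 0); offset now 1 = byte 0 bit 1; 39 bits remain
Read 2: bits[1:10] width=9 -> value=356 (bin 101100100); offset now 10 = byte 1 bit 2; 30 bits remain
Read 3: bits[10:22] width=12 -> value=3945 (bin 111101101001); offset now 22 = byte 2 bit 6; 18 bits remain
Read 4: bits[22:31] width=9 -> value=287 (bin 100011111); offset now 31 = byte 3 bit 7; 9 bits remain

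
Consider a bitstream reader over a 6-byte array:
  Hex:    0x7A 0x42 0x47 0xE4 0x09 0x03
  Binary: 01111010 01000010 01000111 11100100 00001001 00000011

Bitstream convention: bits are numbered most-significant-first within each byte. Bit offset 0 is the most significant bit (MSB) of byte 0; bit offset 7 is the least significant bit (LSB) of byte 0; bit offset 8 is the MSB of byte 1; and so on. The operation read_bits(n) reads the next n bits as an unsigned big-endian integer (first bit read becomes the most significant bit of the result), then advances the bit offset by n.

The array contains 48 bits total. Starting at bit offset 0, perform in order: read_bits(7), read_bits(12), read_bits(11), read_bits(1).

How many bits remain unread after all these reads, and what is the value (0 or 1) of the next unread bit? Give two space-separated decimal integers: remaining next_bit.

Answer: 17 0

Derivation:
Read 1: bits[0:7] width=7 -> value=61 (bin 0111101); offset now 7 = byte 0 bit 7; 41 bits remain
Read 2: bits[7:19] width=12 -> value=530 (bin 001000010010); offset now 19 = byte 2 bit 3; 29 bits remain
Read 3: bits[19:30] width=11 -> value=505 (bin 00111111001); offset now 30 = byte 3 bit 6; 18 bits remain
Read 4: bits[30:31] width=1 -> value=0 (bin 0); offset now 31 = byte 3 bit 7; 17 bits remain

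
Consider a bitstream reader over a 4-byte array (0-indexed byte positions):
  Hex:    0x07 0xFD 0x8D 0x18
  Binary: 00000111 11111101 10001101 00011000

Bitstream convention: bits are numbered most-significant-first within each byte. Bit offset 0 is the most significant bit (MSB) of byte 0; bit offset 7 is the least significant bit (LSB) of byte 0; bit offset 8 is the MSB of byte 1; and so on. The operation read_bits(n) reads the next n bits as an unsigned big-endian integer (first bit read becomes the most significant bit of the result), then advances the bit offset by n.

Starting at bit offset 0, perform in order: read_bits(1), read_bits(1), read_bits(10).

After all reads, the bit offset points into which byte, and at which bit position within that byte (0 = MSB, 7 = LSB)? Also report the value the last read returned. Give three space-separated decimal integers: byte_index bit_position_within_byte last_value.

Answer: 1 4 127

Derivation:
Read 1: bits[0:1] width=1 -> value=0 (bin 0); offset now 1 = byte 0 bit 1; 31 bits remain
Read 2: bits[1:2] width=1 -> value=0 (bin 0); offset now 2 = byte 0 bit 2; 30 bits remain
Read 3: bits[2:12] width=10 -> value=127 (bin 0001111111); offset now 12 = byte 1 bit 4; 20 bits remain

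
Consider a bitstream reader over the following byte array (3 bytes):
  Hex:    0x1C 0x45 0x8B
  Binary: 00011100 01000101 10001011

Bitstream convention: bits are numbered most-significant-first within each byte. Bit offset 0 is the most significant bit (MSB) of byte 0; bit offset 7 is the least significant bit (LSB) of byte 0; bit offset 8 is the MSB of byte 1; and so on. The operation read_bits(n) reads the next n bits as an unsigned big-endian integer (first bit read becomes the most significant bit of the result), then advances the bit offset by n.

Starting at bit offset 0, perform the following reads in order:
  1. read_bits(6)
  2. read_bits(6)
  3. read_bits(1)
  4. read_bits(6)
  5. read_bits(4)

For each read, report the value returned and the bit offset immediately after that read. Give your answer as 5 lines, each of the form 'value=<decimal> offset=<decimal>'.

Read 1: bits[0:6] width=6 -> value=7 (bin 000111); offset now 6 = byte 0 bit 6; 18 bits remain
Read 2: bits[6:12] width=6 -> value=4 (bin 000100); offset now 12 = byte 1 bit 4; 12 bits remain
Read 3: bits[12:13] width=1 -> value=0 (bin 0); offset now 13 = byte 1 bit 5; 11 bits remain
Read 4: bits[13:19] width=6 -> value=44 (bin 101100); offset now 19 = byte 2 bit 3; 5 bits remain
Read 5: bits[19:23] width=4 -> value=5 (bin 0101); offset now 23 = byte 2 bit 7; 1 bits remain

Answer: value=7 offset=6
value=4 offset=12
value=0 offset=13
value=44 offset=19
value=5 offset=23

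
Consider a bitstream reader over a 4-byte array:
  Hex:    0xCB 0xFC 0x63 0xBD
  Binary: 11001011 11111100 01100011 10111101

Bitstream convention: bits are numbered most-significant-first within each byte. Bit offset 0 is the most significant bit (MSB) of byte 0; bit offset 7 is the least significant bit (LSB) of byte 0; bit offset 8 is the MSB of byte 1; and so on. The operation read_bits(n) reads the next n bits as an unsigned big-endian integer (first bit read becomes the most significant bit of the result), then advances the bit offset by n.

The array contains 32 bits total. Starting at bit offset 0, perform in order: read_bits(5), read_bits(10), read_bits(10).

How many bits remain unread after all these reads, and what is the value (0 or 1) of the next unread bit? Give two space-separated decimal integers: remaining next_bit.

Read 1: bits[0:5] width=5 -> value=25 (bin 11001); offset now 5 = byte 0 bit 5; 27 bits remain
Read 2: bits[5:15] width=10 -> value=510 (bin 0111111110); offset now 15 = byte 1 bit 7; 17 bits remain
Read 3: bits[15:25] width=10 -> value=199 (bin 0011000111); offset now 25 = byte 3 bit 1; 7 bits remain

Answer: 7 0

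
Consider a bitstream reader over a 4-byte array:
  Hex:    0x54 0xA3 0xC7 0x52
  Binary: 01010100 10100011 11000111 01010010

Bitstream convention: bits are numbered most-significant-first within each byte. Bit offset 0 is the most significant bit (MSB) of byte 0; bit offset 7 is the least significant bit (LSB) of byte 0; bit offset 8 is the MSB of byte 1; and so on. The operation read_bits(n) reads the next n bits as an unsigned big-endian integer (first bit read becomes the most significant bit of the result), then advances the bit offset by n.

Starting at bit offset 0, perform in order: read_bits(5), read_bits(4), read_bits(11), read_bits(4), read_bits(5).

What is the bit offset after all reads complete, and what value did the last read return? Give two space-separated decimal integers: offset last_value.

Answer: 29 10

Derivation:
Read 1: bits[0:5] width=5 -> value=10 (bin 01010); offset now 5 = byte 0 bit 5; 27 bits remain
Read 2: bits[5:9] width=4 -> value=9 (bin 1001); offset now 9 = byte 1 bit 1; 23 bits remain
Read 3: bits[9:20] width=11 -> value=572 (bin 01000111100); offset now 20 = byte 2 bit 4; 12 bits remain
Read 4: bits[20:24] width=4 -> value=7 (bin 0111); offset now 24 = byte 3 bit 0; 8 bits remain
Read 5: bits[24:29] width=5 -> value=10 (bin 01010); offset now 29 = byte 3 bit 5; 3 bits remain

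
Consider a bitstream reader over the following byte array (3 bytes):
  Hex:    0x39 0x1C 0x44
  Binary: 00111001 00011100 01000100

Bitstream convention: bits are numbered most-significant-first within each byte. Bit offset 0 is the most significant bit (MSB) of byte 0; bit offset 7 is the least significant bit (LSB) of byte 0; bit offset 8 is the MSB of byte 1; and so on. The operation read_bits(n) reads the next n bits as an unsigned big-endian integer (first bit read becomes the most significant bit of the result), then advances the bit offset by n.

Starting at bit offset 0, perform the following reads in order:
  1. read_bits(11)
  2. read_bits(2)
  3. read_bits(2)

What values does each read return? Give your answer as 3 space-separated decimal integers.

Read 1: bits[0:11] width=11 -> value=456 (bin 00111001000); offset now 11 = byte 1 bit 3; 13 bits remain
Read 2: bits[11:13] width=2 -> value=3 (bin 11); offset now 13 = byte 1 bit 5; 11 bits remain
Read 3: bits[13:15] width=2 -> value=2 (bin 10); offset now 15 = byte 1 bit 7; 9 bits remain

Answer: 456 3 2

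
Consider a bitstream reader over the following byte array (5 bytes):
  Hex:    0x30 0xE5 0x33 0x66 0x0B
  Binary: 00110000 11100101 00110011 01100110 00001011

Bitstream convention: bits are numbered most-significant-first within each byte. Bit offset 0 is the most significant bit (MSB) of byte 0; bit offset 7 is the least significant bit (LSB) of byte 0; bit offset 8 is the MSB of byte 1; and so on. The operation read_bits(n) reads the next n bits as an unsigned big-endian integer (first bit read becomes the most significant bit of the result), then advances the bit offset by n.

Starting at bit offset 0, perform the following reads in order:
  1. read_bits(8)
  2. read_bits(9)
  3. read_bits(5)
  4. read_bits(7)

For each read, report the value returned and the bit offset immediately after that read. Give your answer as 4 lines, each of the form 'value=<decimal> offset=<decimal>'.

Answer: value=48 offset=8
value=458 offset=17
value=12 offset=22
value=108 offset=29

Derivation:
Read 1: bits[0:8] width=8 -> value=48 (bin 00110000); offset now 8 = byte 1 bit 0; 32 bits remain
Read 2: bits[8:17] width=9 -> value=458 (bin 111001010); offset now 17 = byte 2 bit 1; 23 bits remain
Read 3: bits[17:22] width=5 -> value=12 (bin 01100); offset now 22 = byte 2 bit 6; 18 bits remain
Read 4: bits[22:29] width=7 -> value=108 (bin 1101100); offset now 29 = byte 3 bit 5; 11 bits remain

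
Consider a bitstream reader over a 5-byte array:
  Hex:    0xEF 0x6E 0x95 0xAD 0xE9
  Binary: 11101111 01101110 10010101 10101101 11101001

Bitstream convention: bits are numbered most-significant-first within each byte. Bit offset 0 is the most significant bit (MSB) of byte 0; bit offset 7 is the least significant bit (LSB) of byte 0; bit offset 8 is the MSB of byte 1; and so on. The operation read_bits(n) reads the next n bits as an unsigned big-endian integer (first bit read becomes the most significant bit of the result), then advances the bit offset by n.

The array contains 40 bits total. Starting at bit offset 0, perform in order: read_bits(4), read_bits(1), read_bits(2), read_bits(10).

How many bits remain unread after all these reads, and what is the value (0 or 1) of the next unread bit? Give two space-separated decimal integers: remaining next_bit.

Answer: 23 0

Derivation:
Read 1: bits[0:4] width=4 -> value=14 (bin 1110); offset now 4 = byte 0 bit 4; 36 bits remain
Read 2: bits[4:5] width=1 -> value=1 (bin 1); offset now 5 = byte 0 bit 5; 35 bits remain
Read 3: bits[5:7] width=2 -> value=3 (bin 11); offset now 7 = byte 0 bit 7; 33 bits remain
Read 4: bits[7:17] width=10 -> value=733 (bin 1011011101); offset now 17 = byte 2 bit 1; 23 bits remain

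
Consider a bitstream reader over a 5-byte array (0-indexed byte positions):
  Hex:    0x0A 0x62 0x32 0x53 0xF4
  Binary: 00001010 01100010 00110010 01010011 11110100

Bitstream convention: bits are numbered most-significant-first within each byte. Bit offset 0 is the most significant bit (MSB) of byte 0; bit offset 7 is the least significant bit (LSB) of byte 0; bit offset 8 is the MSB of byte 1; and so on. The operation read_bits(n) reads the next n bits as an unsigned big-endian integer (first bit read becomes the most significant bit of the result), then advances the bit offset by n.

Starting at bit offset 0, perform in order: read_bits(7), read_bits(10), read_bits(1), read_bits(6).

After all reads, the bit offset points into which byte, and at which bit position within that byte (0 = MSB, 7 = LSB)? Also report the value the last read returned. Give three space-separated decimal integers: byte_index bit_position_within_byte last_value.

Read 1: bits[0:7] width=7 -> value=5 (bin 0000101); offset now 7 = byte 0 bit 7; 33 bits remain
Read 2: bits[7:17] width=10 -> value=196 (bin 0011000100); offset now 17 = byte 2 bit 1; 23 bits remain
Read 3: bits[17:18] width=1 -> value=0 (bin 0); offset now 18 = byte 2 bit 2; 22 bits remain
Read 4: bits[18:24] width=6 -> value=50 (bin 110010); offset now 24 = byte 3 bit 0; 16 bits remain

Answer: 3 0 50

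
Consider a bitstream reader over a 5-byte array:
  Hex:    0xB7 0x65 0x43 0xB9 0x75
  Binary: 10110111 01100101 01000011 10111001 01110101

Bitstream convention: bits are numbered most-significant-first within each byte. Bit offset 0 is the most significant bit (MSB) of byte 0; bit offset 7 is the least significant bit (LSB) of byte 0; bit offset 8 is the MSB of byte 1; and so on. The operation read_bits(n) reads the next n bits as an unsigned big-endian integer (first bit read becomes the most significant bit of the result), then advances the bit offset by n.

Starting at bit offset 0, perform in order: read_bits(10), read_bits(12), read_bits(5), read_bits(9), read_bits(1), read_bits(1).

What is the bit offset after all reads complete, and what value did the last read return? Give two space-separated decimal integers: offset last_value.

Read 1: bits[0:10] width=10 -> value=733 (bin 1011011101); offset now 10 = byte 1 bit 2; 30 bits remain
Read 2: bits[10:22] width=12 -> value=2384 (bin 100101010000); offset now 22 = byte 2 bit 6; 18 bits remain
Read 3: bits[22:27] width=5 -> value=29 (bin 11101); offset now 27 = byte 3 bit 3; 13 bits remain
Read 4: bits[27:36] width=9 -> value=407 (bin 110010111); offset now 36 = byte 4 bit 4; 4 bits remain
Read 5: bits[36:37] width=1 -> value=0 (bin 0); offset now 37 = byte 4 bit 5; 3 bits remain
Read 6: bits[37:38] width=1 -> value=1 (bin 1); offset now 38 = byte 4 bit 6; 2 bits remain

Answer: 38 1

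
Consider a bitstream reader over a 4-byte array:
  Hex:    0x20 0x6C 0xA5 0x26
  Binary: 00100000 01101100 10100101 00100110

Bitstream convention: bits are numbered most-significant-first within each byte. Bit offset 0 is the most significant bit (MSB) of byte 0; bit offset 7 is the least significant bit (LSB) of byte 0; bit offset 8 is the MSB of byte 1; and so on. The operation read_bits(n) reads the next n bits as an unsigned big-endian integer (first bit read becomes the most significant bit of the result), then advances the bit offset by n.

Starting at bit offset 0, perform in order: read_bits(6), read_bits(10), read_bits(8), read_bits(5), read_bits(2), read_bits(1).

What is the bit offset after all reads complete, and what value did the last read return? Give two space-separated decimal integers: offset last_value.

Read 1: bits[0:6] width=6 -> value=8 (bin 001000); offset now 6 = byte 0 bit 6; 26 bits remain
Read 2: bits[6:16] width=10 -> value=108 (bin 0001101100); offset now 16 = byte 2 bit 0; 16 bits remain
Read 3: bits[16:24] width=8 -> value=165 (bin 10100101); offset now 24 = byte 3 bit 0; 8 bits remain
Read 4: bits[24:29] width=5 -> value=4 (bin 00100); offset now 29 = byte 3 bit 5; 3 bits remain
Read 5: bits[29:31] width=2 -> value=3 (bin 11); offset now 31 = byte 3 bit 7; 1 bits remain
Read 6: bits[31:32] width=1 -> value=0 (bin 0); offset now 32 = byte 4 bit 0; 0 bits remain

Answer: 32 0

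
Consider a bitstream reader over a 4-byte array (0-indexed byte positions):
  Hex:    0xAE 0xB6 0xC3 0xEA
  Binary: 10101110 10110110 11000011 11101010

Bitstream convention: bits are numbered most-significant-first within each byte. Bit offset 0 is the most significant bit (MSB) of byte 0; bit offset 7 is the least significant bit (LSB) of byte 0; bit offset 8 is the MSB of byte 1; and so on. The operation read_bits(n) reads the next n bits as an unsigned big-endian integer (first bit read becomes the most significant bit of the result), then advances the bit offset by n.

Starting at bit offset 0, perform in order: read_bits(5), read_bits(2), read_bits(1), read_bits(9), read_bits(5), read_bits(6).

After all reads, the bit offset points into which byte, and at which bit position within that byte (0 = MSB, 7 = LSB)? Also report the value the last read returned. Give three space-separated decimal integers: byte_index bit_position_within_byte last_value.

Answer: 3 4 62

Derivation:
Read 1: bits[0:5] width=5 -> value=21 (bin 10101); offset now 5 = byte 0 bit 5; 27 bits remain
Read 2: bits[5:7] width=2 -> value=3 (bin 11); offset now 7 = byte 0 bit 7; 25 bits remain
Read 3: bits[7:8] width=1 -> value=0 (bin 0); offset now 8 = byte 1 bit 0; 24 bits remain
Read 4: bits[8:17] width=9 -> value=365 (bin 101101101); offset now 17 = byte 2 bit 1; 15 bits remain
Read 5: bits[17:22] width=5 -> value=16 (bin 10000); offset now 22 = byte 2 bit 6; 10 bits remain
Read 6: bits[22:28] width=6 -> value=62 (bin 111110); offset now 28 = byte 3 bit 4; 4 bits remain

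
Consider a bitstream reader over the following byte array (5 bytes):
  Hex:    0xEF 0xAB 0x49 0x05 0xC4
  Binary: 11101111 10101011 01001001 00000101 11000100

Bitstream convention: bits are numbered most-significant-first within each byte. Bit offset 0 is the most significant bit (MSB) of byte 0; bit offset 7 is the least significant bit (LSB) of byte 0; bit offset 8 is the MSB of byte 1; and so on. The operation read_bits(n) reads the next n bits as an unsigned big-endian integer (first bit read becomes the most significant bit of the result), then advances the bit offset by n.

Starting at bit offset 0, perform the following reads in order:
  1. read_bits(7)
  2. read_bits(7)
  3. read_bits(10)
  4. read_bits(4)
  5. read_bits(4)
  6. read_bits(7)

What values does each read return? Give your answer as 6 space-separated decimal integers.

Read 1: bits[0:7] width=7 -> value=119 (bin 1110111); offset now 7 = byte 0 bit 7; 33 bits remain
Read 2: bits[7:14] width=7 -> value=106 (bin 1101010); offset now 14 = byte 1 bit 6; 26 bits remain
Read 3: bits[14:24] width=10 -> value=841 (bin 1101001001); offset now 24 = byte 3 bit 0; 16 bits remain
Read 4: bits[24:28] width=4 -> value=0 (bin 0000); offset now 28 = byte 3 bit 4; 12 bits remain
Read 5: bits[28:32] width=4 -> value=5 (bin 0101); offset now 32 = byte 4 bit 0; 8 bits remain
Read 6: bits[32:39] width=7 -> value=98 (bin 1100010); offset now 39 = byte 4 bit 7; 1 bits remain

Answer: 119 106 841 0 5 98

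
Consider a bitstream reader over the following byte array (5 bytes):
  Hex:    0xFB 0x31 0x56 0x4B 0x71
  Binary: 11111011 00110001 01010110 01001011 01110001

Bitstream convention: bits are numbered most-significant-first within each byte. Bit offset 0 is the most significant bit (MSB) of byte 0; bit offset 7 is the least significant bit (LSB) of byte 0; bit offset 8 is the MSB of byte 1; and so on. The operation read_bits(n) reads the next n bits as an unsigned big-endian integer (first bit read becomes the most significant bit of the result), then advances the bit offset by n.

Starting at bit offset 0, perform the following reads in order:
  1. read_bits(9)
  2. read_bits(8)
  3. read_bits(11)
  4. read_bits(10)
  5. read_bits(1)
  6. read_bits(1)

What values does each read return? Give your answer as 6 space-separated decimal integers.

Answer: 502 98 1380 732 0 1

Derivation:
Read 1: bits[0:9] width=9 -> value=502 (bin 111110110); offset now 9 = byte 1 bit 1; 31 bits remain
Read 2: bits[9:17] width=8 -> value=98 (bin 01100010); offset now 17 = byte 2 bit 1; 23 bits remain
Read 3: bits[17:28] width=11 -> value=1380 (bin 10101100100); offset now 28 = byte 3 bit 4; 12 bits remain
Read 4: bits[28:38] width=10 -> value=732 (bin 1011011100); offset now 38 = byte 4 bit 6; 2 bits remain
Read 5: bits[38:39] width=1 -> value=0 (bin 0); offset now 39 = byte 4 bit 7; 1 bits remain
Read 6: bits[39:40] width=1 -> value=1 (bin 1); offset now 40 = byte 5 bit 0; 0 bits remain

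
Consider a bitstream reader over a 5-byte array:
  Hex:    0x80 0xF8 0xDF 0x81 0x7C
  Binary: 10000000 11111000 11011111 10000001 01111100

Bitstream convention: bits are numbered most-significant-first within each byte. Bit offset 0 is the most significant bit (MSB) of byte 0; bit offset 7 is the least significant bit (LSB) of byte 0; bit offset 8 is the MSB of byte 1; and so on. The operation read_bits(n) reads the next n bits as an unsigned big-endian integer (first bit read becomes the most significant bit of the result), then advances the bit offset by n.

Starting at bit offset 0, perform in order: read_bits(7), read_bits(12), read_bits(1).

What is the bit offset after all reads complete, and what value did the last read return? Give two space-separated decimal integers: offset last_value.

Read 1: bits[0:7] width=7 -> value=64 (bin 1000000); offset now 7 = byte 0 bit 7; 33 bits remain
Read 2: bits[7:19] width=12 -> value=1990 (bin 011111000110); offset now 19 = byte 2 bit 3; 21 bits remain
Read 3: bits[19:20] width=1 -> value=1 (bin 1); offset now 20 = byte 2 bit 4; 20 bits remain

Answer: 20 1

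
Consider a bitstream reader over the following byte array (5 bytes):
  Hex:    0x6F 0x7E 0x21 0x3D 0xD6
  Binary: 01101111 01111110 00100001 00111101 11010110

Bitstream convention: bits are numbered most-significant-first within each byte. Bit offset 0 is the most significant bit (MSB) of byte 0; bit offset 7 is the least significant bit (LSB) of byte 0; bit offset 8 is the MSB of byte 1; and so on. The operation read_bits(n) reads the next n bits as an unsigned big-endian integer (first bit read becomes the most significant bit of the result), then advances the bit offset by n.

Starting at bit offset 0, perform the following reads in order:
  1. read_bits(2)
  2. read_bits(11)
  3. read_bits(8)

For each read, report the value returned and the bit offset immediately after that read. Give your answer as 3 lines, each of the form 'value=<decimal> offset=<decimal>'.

Answer: value=1 offset=2
value=1519 offset=13
value=196 offset=21

Derivation:
Read 1: bits[0:2] width=2 -> value=1 (bin 01); offset now 2 = byte 0 bit 2; 38 bits remain
Read 2: bits[2:13] width=11 -> value=1519 (bin 10111101111); offset now 13 = byte 1 bit 5; 27 bits remain
Read 3: bits[13:21] width=8 -> value=196 (bin 11000100); offset now 21 = byte 2 bit 5; 19 bits remain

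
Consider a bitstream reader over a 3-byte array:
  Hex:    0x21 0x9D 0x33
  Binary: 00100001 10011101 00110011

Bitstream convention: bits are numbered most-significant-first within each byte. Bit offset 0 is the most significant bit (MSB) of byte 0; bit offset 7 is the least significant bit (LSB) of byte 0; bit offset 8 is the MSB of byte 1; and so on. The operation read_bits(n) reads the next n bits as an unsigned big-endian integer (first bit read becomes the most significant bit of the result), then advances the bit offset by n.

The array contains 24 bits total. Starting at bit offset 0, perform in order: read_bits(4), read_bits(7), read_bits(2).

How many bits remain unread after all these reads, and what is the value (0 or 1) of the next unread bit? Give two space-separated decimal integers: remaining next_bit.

Read 1: bits[0:4] width=4 -> value=2 (bin 0010); offset now 4 = byte 0 bit 4; 20 bits remain
Read 2: bits[4:11] width=7 -> value=12 (bin 0001100); offset now 11 = byte 1 bit 3; 13 bits remain
Read 3: bits[11:13] width=2 -> value=3 (bin 11); offset now 13 = byte 1 bit 5; 11 bits remain

Answer: 11 1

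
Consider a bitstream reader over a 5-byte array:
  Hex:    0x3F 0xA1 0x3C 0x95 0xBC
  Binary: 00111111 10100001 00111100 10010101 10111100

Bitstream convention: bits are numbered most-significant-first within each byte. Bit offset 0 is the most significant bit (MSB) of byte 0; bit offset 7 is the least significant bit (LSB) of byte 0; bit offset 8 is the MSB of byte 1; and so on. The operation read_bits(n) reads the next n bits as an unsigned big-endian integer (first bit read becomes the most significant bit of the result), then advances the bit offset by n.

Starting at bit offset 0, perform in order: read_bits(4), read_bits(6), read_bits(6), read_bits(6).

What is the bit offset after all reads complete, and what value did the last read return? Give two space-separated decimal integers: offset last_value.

Answer: 22 15

Derivation:
Read 1: bits[0:4] width=4 -> value=3 (bin 0011); offset now 4 = byte 0 bit 4; 36 bits remain
Read 2: bits[4:10] width=6 -> value=62 (bin 111110); offset now 10 = byte 1 bit 2; 30 bits remain
Read 3: bits[10:16] width=6 -> value=33 (bin 100001); offset now 16 = byte 2 bit 0; 24 bits remain
Read 4: bits[16:22] width=6 -> value=15 (bin 001111); offset now 22 = byte 2 bit 6; 18 bits remain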